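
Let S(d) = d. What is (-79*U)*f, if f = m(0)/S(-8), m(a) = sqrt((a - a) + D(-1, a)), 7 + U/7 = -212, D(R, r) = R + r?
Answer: -121107*I/8 ≈ -15138.0*I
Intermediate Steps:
U = -1533 (U = -49 + 7*(-212) = -49 - 1484 = -1533)
m(a) = sqrt(-1 + a) (m(a) = sqrt((a - a) + (-1 + a)) = sqrt(0 + (-1 + a)) = sqrt(-1 + a))
f = -I/8 (f = sqrt(-1 + 0)/(-8) = sqrt(-1)*(-1/8) = I*(-1/8) = -I/8 ≈ -0.125*I)
(-79*U)*f = (-79*(-1533))*(-I/8) = 121107*(-I/8) = -121107*I/8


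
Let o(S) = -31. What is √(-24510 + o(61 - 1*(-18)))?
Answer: I*√24541 ≈ 156.66*I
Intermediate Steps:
√(-24510 + o(61 - 1*(-18))) = √(-24510 - 31) = √(-24541) = I*√24541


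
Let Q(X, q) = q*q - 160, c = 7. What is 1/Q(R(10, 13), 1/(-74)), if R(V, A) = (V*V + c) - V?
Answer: -5476/876159 ≈ -0.0062500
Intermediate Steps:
R(V, A) = 7 + V² - V (R(V, A) = (V*V + 7) - V = (V² + 7) - V = (7 + V²) - V = 7 + V² - V)
Q(X, q) = -160 + q² (Q(X, q) = q² - 160 = -160 + q²)
1/Q(R(10, 13), 1/(-74)) = 1/(-160 + (1/(-74))²) = 1/(-160 + (-1/74)²) = 1/(-160 + 1/5476) = 1/(-876159/5476) = -5476/876159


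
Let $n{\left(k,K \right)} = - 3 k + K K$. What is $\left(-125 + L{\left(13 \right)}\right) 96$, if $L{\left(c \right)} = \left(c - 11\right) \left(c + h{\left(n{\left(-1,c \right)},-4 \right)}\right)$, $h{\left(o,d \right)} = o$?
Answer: $23520$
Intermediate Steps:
$n{\left(k,K \right)} = K^{2} - 3 k$ ($n{\left(k,K \right)} = - 3 k + K^{2} = K^{2} - 3 k$)
$L{\left(c \right)} = \left(-11 + c\right) \left(3 + c + c^{2}\right)$ ($L{\left(c \right)} = \left(c - 11\right) \left(c + \left(c^{2} - -3\right)\right) = \left(-11 + c\right) \left(c + \left(c^{2} + 3\right)\right) = \left(-11 + c\right) \left(c + \left(3 + c^{2}\right)\right) = \left(-11 + c\right) \left(3 + c + c^{2}\right)$)
$\left(-125 + L{\left(13 \right)}\right) 96 = \left(-125 - \left(137 - 2197 + 1690\right)\right) 96 = \left(-125 - -370\right) 96 = \left(-125 + 370\right) 96 = 245 \cdot 96 = 23520$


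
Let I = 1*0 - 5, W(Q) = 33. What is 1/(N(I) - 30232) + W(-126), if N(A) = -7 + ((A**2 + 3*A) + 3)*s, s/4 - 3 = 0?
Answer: 992738/30083 ≈ 33.000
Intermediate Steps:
s = 12 (s = 12 + 4*0 = 12 + 0 = 12)
I = -5 (I = 0 - 5 = -5)
N(A) = 29 + 12*A**2 + 36*A (N(A) = -7 + ((A**2 + 3*A) + 3)*12 = -7 + (3 + A**2 + 3*A)*12 = -7 + (36 + 12*A**2 + 36*A) = 29 + 12*A**2 + 36*A)
1/(N(I) - 30232) + W(-126) = 1/((29 + 12*(-5)**2 + 36*(-5)) - 30232) + 33 = 1/((29 + 12*25 - 180) - 30232) + 33 = 1/((29 + 300 - 180) - 30232) + 33 = 1/(149 - 30232) + 33 = 1/(-30083) + 33 = -1/30083 + 33 = 992738/30083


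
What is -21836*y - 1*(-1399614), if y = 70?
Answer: -128906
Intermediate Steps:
-21836*y - 1*(-1399614) = -21836*70 - 1*(-1399614) = -1528520 + 1399614 = -128906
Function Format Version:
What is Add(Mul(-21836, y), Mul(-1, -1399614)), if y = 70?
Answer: -128906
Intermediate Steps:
Add(Mul(-21836, y), Mul(-1, -1399614)) = Add(Mul(-21836, 70), Mul(-1, -1399614)) = Add(-1528520, 1399614) = -128906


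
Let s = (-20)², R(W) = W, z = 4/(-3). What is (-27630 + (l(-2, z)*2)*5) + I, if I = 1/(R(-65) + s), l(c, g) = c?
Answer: -9262749/335 ≈ -27650.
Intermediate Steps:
z = -4/3 (z = 4*(-⅓) = -4/3 ≈ -1.3333)
s = 400
I = 1/335 (I = 1/(-65 + 400) = 1/335 ≈ 0.0029851)
(-27630 + (l(-2, z)*2)*5) + I = (-27630 - 2*2*5) + 1/335 = (-27630 - 4*5) + 1/335 = (-27630 - 20) + 1/335 = -27650 + 1/335 = -9262749/335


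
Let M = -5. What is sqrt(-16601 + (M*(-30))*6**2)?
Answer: I*sqrt(11201) ≈ 105.83*I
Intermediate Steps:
sqrt(-16601 + (M*(-30))*6**2) = sqrt(-16601 - 5*(-30)*6**2) = sqrt(-16601 + 150*36) = sqrt(-16601 + 5400) = sqrt(-11201) = I*sqrt(11201)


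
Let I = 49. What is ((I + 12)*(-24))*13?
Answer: -19032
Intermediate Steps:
((I + 12)*(-24))*13 = ((49 + 12)*(-24))*13 = (61*(-24))*13 = -1464*13 = -19032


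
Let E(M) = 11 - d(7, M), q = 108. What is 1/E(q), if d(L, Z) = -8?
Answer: 1/19 ≈ 0.052632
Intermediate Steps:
E(M) = 19 (E(M) = 11 - 1*(-8) = 11 + 8 = 19)
1/E(q) = 1/19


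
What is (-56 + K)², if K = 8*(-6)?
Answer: 10816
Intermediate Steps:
K = -48
(-56 + K)² = (-56 - 48)² = (-104)² = 10816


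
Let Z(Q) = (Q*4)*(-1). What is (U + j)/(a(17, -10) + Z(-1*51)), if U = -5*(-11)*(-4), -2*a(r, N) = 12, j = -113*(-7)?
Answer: 571/198 ≈ 2.8838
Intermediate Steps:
j = 791
Z(Q) = -4*Q (Z(Q) = (4*Q)*(-1) = -4*Q)
a(r, N) = -6 (a(r, N) = -½*12 = -6)
U = -220 (U = 55*(-4) = -220)
(U + j)/(a(17, -10) + Z(-1*51)) = (-220 + 791)/(-6 - (-4)*51) = 571/(-6 - 4*(-51)) = 571/(-6 + 204) = 571/198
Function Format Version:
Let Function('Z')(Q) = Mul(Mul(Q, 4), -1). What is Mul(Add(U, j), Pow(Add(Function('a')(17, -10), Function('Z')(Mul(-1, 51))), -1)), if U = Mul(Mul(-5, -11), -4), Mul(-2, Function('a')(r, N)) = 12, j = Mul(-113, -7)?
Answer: Rational(571, 198) ≈ 2.8838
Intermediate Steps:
j = 791
Function('Z')(Q) = Mul(-4, Q) (Function('Z')(Q) = Mul(Mul(4, Q), -1) = Mul(-4, Q))
Function('a')(r, N) = -6 (Function('a')(r, N) = Mul(Rational(-1, 2), 12) = -6)
U = -220 (U = Mul(55, -4) = -220)
Mul(Add(U, j), Pow(Add(Function('a')(17, -10), Function('Z')(Mul(-1, 51))), -1)) = Mul(Add(-220, 791), Pow(Add(-6, Mul(-4, Mul(-1, 51))), -1)) = Mul(571, Pow(Add(-6, Mul(-4, -51)), -1)) = Mul(571, Pow(Add(-6, 204), -1)) = Mul(571, Pow(198, -1)) = Mul(571, Rational(1, 198)) = Rational(571, 198)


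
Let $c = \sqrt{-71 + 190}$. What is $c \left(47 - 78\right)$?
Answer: $- 31 \sqrt{119} \approx -338.17$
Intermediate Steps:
$c = \sqrt{119} \approx 10.909$
$c \left(47 - 78\right) = \sqrt{119} \left(47 - 78\right) = \sqrt{119} \left(-31\right) = - 31 \sqrt{119}$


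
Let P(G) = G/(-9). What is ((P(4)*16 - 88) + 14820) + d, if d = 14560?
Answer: 263564/9 ≈ 29285.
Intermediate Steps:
P(G) = -G/9 (P(G) = G*(-⅑) = -G/9)
((P(4)*16 - 88) + 14820) + d = ((-⅑*4*16 - 88) + 14820) + 14560 = ((-4/9*16 - 88) + 14820) + 14560 = ((-64/9 - 88) + 14820) + 14560 = (-856/9 + 14820) + 14560 = 132524/9 + 14560 = 263564/9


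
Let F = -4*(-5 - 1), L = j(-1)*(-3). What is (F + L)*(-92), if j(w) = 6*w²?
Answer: -552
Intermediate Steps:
L = -18 (L = (6*(-1)²)*(-3) = (6*1)*(-3) = 6*(-3) = -18)
F = 24 (F = -4*(-6) = 24)
(F + L)*(-92) = (24 - 18)*(-92) = 6*(-92) = -552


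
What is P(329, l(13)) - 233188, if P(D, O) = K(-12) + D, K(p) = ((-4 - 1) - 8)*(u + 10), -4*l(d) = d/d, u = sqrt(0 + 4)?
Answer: -233015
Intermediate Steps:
u = 2 (u = sqrt(4) = 2)
l(d) = -1/4 (l(d) = -d/(4*d) = -1/4*1 = -1/4)
K(p) = -156 (K(p) = ((-4 - 1) - 8)*(2 + 10) = (-5 - 8)*12 = -13*12 = -156)
P(D, O) = -156 + D
P(329, l(13)) - 233188 = (-156 + 329) - 233188 = 173 - 233188 = -233015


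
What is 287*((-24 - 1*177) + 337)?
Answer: 39032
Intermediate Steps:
287*((-24 - 1*177) + 337) = 287*((-24 - 177) + 337) = 287*(-201 + 337) = 287*136 = 39032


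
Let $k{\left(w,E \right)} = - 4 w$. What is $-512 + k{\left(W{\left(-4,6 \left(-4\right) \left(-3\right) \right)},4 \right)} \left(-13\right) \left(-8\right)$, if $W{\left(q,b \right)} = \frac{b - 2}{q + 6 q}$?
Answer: $528$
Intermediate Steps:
$W{\left(q,b \right)} = \frac{-2 + b}{7 q}$
$-512 + k{\left(W{\left(-4,6 \left(-4\right) \left(-3\right) \right)},4 \right)} \left(-13\right) \left(-8\right) = -512 + - 4 \frac{-2 + 6 \left(-4\right) \left(-3\right)}{7 \left(-4\right)} \left(-13\right) \left(-8\right) = -512 + - 4 \cdot \frac{1}{7} \left(- \frac{1}{4}\right) \left(-2 - -72\right) \left(-13\right) \left(-8\right) = -512 + - 4 \cdot \frac{1}{7} \left(- \frac{1}{4}\right) \left(-2 + 72\right) \left(-13\right) \left(-8\right) = -512 + - 4 \cdot \frac{1}{7} \left(- \frac{1}{4}\right) 70 \left(-13\right) \left(-8\right) = -512 + \left(-4\right) \left(- \frac{5}{2}\right) \left(-13\right) \left(-8\right) = -512 + 10 \left(-13\right) \left(-8\right) = -512 - -1040 = -512 + 1040 = 528$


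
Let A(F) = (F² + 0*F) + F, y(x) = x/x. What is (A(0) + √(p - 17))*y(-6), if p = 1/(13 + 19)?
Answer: I*√1086/8 ≈ 4.1193*I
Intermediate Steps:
y(x) = 1
A(F) = F + F² (A(F) = (F² + 0) + F = F² + F = F + F²)
p = 1/32 ≈ 0.031250
(A(0) + √(p - 17))*y(-6) = (0*(1 + 0) + √(1/32 - 17))*1 = (0*1 + √(-543/32))*1 = (0 + I*√1086/8)*1 = (I*√1086/8)*1 = I*√1086/8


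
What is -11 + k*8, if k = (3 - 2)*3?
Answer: 13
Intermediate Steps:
k = 3 (k = 1*3 = 3)
-11 + k*8 = -11 + 3*8 = -11 + 24 = 13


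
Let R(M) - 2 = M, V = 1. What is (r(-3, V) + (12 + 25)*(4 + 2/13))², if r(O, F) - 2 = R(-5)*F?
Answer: 3940225/169 ≈ 23315.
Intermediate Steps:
R(M) = 2 + M
r(O, F) = 2 - 3*F (r(O, F) = 2 + (2 - 5)*F = 2 - 3*F)
(r(-3, V) + (12 + 25)*(4 + 2/13))² = ((2 - 3*1) + (12 + 25)*(4 + 2/13))² = ((2 - 3) + 37*(4 + 2*(1/13)))² = (-1 + 37*(4 + 2/13))² = (-1 + 37*(54/13))² = (-1 + 1998/13)² = (1985/13)² = 3940225/169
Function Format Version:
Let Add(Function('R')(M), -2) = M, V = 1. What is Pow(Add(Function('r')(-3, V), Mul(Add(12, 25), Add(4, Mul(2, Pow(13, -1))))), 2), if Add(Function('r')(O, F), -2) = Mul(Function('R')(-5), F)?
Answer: Rational(3940225, 169) ≈ 23315.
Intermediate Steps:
Function('R')(M) = Add(2, M)
Function('r')(O, F) = Add(2, Mul(-3, F)) (Function('r')(O, F) = Add(2, Mul(Add(2, -5), F)) = Add(2, Mul(-3, F)))
Pow(Add(Function('r')(-3, V), Mul(Add(12, 25), Add(4, Mul(2, Pow(13, -1))))), 2) = Pow(Add(Add(2, Mul(-3, 1)), Mul(Add(12, 25), Add(4, Mul(2, Pow(13, -1))))), 2) = Pow(Add(Add(2, -3), Mul(37, Add(4, Mul(2, Rational(1, 13))))), 2) = Pow(Add(-1, Mul(37, Add(4, Rational(2, 13)))), 2) = Pow(Add(-1, Mul(37, Rational(54, 13))), 2) = Pow(Add(-1, Rational(1998, 13)), 2) = Pow(Rational(1985, 13), 2) = Rational(3940225, 169)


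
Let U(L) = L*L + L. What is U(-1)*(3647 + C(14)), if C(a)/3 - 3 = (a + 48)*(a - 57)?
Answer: 0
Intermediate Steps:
C(a) = 9 + 3*(-57 + a)*(48 + a) (C(a) = 9 + 3*((a + 48)*(a - 57)) = 9 + 3*((48 + a)*(-57 + a)) = 9 + 3*((-57 + a)*(48 + a)) = 9 + 3*(-57 + a)*(48 + a))
U(L) = L + L² (U(L) = L² + L = L + L²)
U(-1)*(3647 + C(14)) = (-(1 - 1))*(3647 + (-8199 - 27*14 + 3*14²)) = (-1*0)*(3647 + (-8199 - 378 + 3*196)) = 0*(3647 + (-8199 - 378 + 588)) = 0*(3647 - 7989) = 0*(-4342) = 0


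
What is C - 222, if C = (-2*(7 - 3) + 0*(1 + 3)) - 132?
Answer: -362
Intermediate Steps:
C = -140 (C = (-2*4 + 0*4) - 132 = (-8 + 0) - 132 = -8 - 132 = -140)
C - 222 = -140 - 222 = -362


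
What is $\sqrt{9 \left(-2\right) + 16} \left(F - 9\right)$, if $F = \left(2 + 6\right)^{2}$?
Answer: $55 i \sqrt{2} \approx 77.782 i$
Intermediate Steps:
$F = 64$ ($F = 8^{2} = 64$)
$\sqrt{9 \left(-2\right) + 16} \left(F - 9\right) = \sqrt{9 \left(-2\right) + 16} \left(64 - 9\right) = \sqrt{-18 + 16} \cdot 55 = \sqrt{-2} \cdot 55 = i \sqrt{2} \cdot 55 = 55 i \sqrt{2}$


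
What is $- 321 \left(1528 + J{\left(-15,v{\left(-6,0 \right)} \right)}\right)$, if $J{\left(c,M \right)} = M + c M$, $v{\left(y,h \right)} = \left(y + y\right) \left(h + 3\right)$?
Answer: $-652272$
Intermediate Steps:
$v{\left(y,h \right)} = 2 y \left(3 + h\right)$
$J{\left(c,M \right)} = M + M c$
$- 321 \left(1528 + J{\left(-15,v{\left(-6,0 \right)} \right)}\right) = - 321 \left(1528 + 2 \left(-6\right) \left(3 + 0\right) \left(1 - 15\right)\right) = - 321 \left(1528 + 2 \left(-6\right) 3 \left(-14\right)\right) = - 321 \left(1528 - -504\right) = - 321 \left(1528 + 504\right) = \left(-321\right) 2032 = -652272$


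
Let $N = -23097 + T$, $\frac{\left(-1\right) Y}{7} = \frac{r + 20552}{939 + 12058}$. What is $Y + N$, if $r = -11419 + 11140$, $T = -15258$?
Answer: $- \frac{498641846}{12997} \approx -38366.0$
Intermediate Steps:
$r = -279$
$Y = - \frac{141911}{12997}$ ($Y = - 7 \frac{-279 + 20552}{939 + 12058} = - 7 \cdot \frac{20273}{12997} = - 7 \cdot 20273 \cdot \frac{1}{12997} = \left(-7\right) \frac{20273}{12997} = - \frac{141911}{12997} \approx -10.919$)
$N = -38355$ ($N = -23097 - 15258 = -38355$)
$Y + N = - \frac{141911}{12997} - 38355 = - \frac{498641846}{12997}$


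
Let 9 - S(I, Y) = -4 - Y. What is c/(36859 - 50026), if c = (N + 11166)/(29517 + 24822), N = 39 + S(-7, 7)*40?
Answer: -1715/102211659 ≈ -1.6779e-5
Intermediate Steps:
S(I, Y) = 13 + Y (S(I, Y) = 9 - (-4 - Y) = 9 + (4 + Y) = 13 + Y)
N = 839 (N = 39 + (13 + 7)*40 = 39 + 20*40 = 39 + 800 = 839)
c = 12005/54339 (c = (839 + 11166)/(29517 + 24822) = 12005/54339 ≈ 0.22093)
c/(36859 - 50026) = 12005/(54339*(36859 - 50026)) = (12005/54339)/(-13167) = (12005/54339)*(-1/13167) = -1715/102211659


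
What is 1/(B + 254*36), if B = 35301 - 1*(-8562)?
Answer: 1/53007 ≈ 1.8865e-5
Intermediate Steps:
B = 43863 (B = 35301 + 8562 = 43863)
1/(B + 254*36) = 1/(43863 + 254*36) = 1/(43863 + 9144) = 1/53007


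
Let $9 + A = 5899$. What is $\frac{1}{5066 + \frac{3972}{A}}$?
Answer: $\frac{2945}{14921356} \approx 0.00019737$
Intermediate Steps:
$A = 5890$ ($A = -9 + 5899 = 5890$)
$\frac{1}{5066 + \frac{3972}{A}} = \frac{1}{5066 + \frac{3972}{5890}} = \frac{1}{5066 + 3972 \cdot \frac{1}{5890}} = \frac{1}{5066 + \frac{1986}{2945}} = \frac{1}{\frac{14921356}{2945}} = \frac{2945}{14921356}$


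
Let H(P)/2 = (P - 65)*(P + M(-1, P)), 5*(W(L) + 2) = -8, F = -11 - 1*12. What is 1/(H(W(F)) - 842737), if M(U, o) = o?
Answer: -25/21043729 ≈ -1.1880e-6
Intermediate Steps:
F = -23 (F = -11 - 12 = -23)
W(L) = -18/5 (W(L) = -2 + (⅕)*(-8) = -2 - 8/5 = -18/5)
H(P) = 4*P*(-65 + P) (H(P) = 2*((P - 65)*(P + P)) = 2*((-65 + P)*(2*P)) = 2*(2*P*(-65 + P)) = 4*P*(-65 + P))
1/(H(W(F)) - 842737) = 1/(4*(-18/5)*(-65 - 18/5) - 842737) = 1/(4*(-18/5)*(-343/5) - 842737) = 1/(24696/25 - 842737) = 1/(-21043729/25) = -25/21043729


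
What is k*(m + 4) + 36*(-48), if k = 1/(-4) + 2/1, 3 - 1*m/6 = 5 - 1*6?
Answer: -1679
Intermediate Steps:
m = 24 (m = 18 - 6*(5 - 1*6) = 18 - 6*(5 - 6) = 18 - 6*(-1) = 18 + 6 = 24)
k = 7/4 (k = 1*(-¼) + 2*1 = -¼ + 2 = 7/4 ≈ 1.7500)
k*(m + 4) + 36*(-48) = 7*(24 + 4)/4 + 36*(-48) = (7/4)*28 - 1728 = 49 - 1728 = -1679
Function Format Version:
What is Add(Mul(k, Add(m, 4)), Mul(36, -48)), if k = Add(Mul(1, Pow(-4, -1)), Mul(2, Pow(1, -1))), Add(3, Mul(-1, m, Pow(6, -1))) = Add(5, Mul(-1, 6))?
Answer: -1679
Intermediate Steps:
m = 24 (m = Add(18, Mul(-6, Add(5, Mul(-1, 6)))) = Add(18, Mul(-6, Add(5, -6))) = Add(18, Mul(-6, -1)) = Add(18, 6) = 24)
k = Rational(7, 4) (k = Add(Mul(1, Rational(-1, 4)), Mul(2, 1)) = Add(Rational(-1, 4), 2) = Rational(7, 4) ≈ 1.7500)
Add(Mul(k, Add(m, 4)), Mul(36, -48)) = Add(Mul(Rational(7, 4), Add(24, 4)), Mul(36, -48)) = Add(Mul(Rational(7, 4), 28), -1728) = Add(49, -1728) = -1679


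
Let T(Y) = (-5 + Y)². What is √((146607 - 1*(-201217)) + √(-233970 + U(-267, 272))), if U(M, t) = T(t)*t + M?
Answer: √(347824 + √19156371) ≈ 593.46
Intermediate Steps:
U(M, t) = M + t*(-5 + t)² (U(M, t) = (-5 + t)²*t + M = t*(-5 + t)² + M = M + t*(-5 + t)²)
√((146607 - 1*(-201217)) + √(-233970 + U(-267, 272))) = √((146607 - 1*(-201217)) + √(-233970 + (-267 + 272*(-5 + 272)²))) = √((146607 + 201217) + √(-233970 + (-267 + 272*267²))) = √(347824 + √(-233970 + (-267 + 272*71289))) = √(347824 + √(-233970 + (-267 + 19390608))) = √(347824 + √(-233970 + 19390341)) = √(347824 + √19156371)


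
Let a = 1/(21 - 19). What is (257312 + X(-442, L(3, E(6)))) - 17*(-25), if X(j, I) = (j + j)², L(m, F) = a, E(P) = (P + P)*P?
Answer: 1039193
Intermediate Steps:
E(P) = 2*P² (E(P) = (2*P)*P = 2*P²)
a = ½ (a = 1/2 = ½ ≈ 0.50000)
L(m, F) = ½
X(j, I) = 4*j² (X(j, I) = (2*j)² = 4*j²)
(257312 + X(-442, L(3, E(6)))) - 17*(-25) = (257312 + 4*(-442)²) - 17*(-25) = (257312 + 4*195364) + 425 = (257312 + 781456) + 425 = 1038768 + 425 = 1039193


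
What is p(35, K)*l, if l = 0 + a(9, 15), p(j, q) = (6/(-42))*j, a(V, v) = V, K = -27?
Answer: -45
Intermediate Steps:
p(j, q) = -j/7 (p(j, q) = (6*(-1/42))*j = -j/7)
l = 9 (l = 0 + 9 = 9)
p(35, K)*l = -⅐*35*9 = -5*9 = -45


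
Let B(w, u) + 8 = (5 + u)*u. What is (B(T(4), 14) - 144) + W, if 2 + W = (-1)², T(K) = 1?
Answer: 113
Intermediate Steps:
B(w, u) = -8 + u*(5 + u) (B(w, u) = -8 + (5 + u)*u = -8 + u*(5 + u))
W = -1 (W = -2 + (-1)² = -2 + 1 = -1)
(B(T(4), 14) - 144) + W = ((-8 + 14² + 5*14) - 144) - 1 = ((-8 + 196 + 70) - 144) - 1 = (258 - 144) - 1 = 114 - 1 = 113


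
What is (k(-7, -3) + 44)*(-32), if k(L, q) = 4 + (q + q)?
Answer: -1344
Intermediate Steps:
k(L, q) = 4 + 2*q
(k(-7, -3) + 44)*(-32) = ((4 + 2*(-3)) + 44)*(-32) = ((4 - 6) + 44)*(-32) = (-2 + 44)*(-32) = 42*(-32) = -1344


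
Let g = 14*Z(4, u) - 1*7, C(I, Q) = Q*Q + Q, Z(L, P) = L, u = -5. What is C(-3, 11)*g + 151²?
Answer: 29269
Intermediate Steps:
C(I, Q) = Q + Q² (C(I, Q) = Q² + Q = Q + Q²)
g = 49 (g = 14*4 - 1*7 = 56 - 7 = 49)
C(-3, 11)*g + 151² = (11*(1 + 11))*49 + 151² = (11*12)*49 + 22801 = 132*49 + 22801 = 6468 + 22801 = 29269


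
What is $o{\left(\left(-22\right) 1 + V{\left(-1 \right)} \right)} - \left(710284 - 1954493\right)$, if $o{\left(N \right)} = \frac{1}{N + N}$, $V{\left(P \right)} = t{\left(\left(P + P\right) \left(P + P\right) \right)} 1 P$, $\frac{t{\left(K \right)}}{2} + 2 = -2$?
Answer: $\frac{34837851}{28} \approx 1.2442 \cdot 10^{6}$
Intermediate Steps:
$t{\left(K \right)} = -8$ ($t{\left(K \right)} = -4 + 2 \left(-2\right) = -4 - 4 = -8$)
$V{\left(P \right)} = - 8 P$ ($V{\left(P \right)} = \left(-8\right) 1 P = - 8 P$)
$o{\left(N \right)} = \frac{1}{2 N}$
$o{\left(\left(-22\right) 1 + V{\left(-1 \right)} \right)} - \left(710284 - 1954493\right) = \frac{1}{2 \left(\left(-22\right) 1 - -8\right)} - \left(710284 - 1954493\right) = \frac{1}{2 \left(-22 + 8\right)} - -1244209 = \frac{1}{2 \left(-14\right)} + 1244209 = \frac{1}{2} \left(- \frac{1}{14}\right) + 1244209 = - \frac{1}{28} + 1244209 = \frac{34837851}{28}$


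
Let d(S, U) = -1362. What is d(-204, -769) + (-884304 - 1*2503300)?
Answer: -3388966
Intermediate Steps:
d(-204, -769) + (-884304 - 1*2503300) = -1362 + (-884304 - 1*2503300) = -1362 + (-884304 - 2503300) = -1362 - 3387604 = -3388966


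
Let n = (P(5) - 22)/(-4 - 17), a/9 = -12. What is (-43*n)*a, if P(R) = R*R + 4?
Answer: -1548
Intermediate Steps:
a = -108 (a = 9*(-12) = -108)
P(R) = 4 + R² (P(R) = R² + 4 = 4 + R²)
n = -⅓ (n = ((4 + 5²) - 22)/(-4 - 17) = ((4 + 25) - 22)/(-21) = (29 - 22)*(-1/21) = 7*(-1/21) = -⅓ ≈ -0.33333)
(-43*n)*a = -43*(-⅓)*(-108) = (43/3)*(-108) = -1548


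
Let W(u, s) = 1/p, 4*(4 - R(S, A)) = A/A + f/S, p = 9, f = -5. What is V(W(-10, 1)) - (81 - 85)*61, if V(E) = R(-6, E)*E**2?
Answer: 474421/1944 ≈ 244.04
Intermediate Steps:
R(S, A) = 15/4 + 5/(4*S) (R(S, A) = 4 - (A/A - 5/S)/4 = 4 - (1 - 5/S)/4 = 4 + (-1/4 + 5/(4*S)) = 15/4 + 5/(4*S))
W(u, s) = 1/9
V(E) = 85*E**2/24 (V(E) = ((5/4)*(1 + 3*(-6))/(-6))*E**2 = ((5/4)*(-1/6)*(1 - 18))*E**2 = ((5/4)*(-1/6)*(-17))*E**2 = 85*E**2/24)
V(W(-10, 1)) - (81 - 85)*61 = 85*(1/9)**2/24 - (81 - 85)*61 = (85/24)*(1/81) - (-4)*61 = 85/1944 - 1*(-244) = 85/1944 + 244 = 474421/1944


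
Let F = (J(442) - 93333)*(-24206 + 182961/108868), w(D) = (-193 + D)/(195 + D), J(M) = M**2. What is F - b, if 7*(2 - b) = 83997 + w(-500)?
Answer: -574012080986998751/232433180 ≈ -2.4696e+9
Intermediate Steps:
w(D) = (-193 + D)/(195 + D)
F = -268859423745257/108868 (F = (442**2 - 93333)*(-24206 + 182961/108868) = (195364 - 93333)*(-24206 + 182961*(1/108868)) = 102031*(-24206 + 182961/108868) = 102031*(-2635075847/108868) = -268859423745257/108868 ≈ -2.4696e+9)
b = -25615508/2135 (b = 2 - (83997 + (-193 - 500)/(195 - 500))/7 = 2 - (83997 - 693/(-305))/7 = 2 - (83997 - 1/305*(-693))/7 = 2 - (83997 + 693/305)/7 = 2 - 1/7*25619778/305 = 2 - 25619778/2135 = -25615508/2135 ≈ -11998.)
F - b = -268859423745257/108868 - 1*(-25615508/2135) = -268859423745257/108868 + 25615508/2135 = -574012080986998751/232433180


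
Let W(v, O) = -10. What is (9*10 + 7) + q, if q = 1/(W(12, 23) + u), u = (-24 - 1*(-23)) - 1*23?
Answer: 3297/34 ≈ 96.971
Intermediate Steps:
u = -24 (u = (-24 + 23) - 23 = -1 - 23 = -24)
q = -1/34 (q = 1/(-10 - 24) = 1/(-34) = -1/34 ≈ -0.029412)
(9*10 + 7) + q = (9*10 + 7) - 1/34 = (90 + 7) - 1/34 = 97 - 1/34 = 3297/34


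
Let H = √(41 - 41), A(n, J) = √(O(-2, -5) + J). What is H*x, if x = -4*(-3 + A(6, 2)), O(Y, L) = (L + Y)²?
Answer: 0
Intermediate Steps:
A(n, J) = √(49 + J) (A(n, J) = √((-5 - 2)² + J) = √((-7)² + J) = √(49 + J))
H = 0 (H = √0 = 0)
x = 12 - 4*√51 (x = -4*(-3 + √(49 + 2)) = -4*(-3 + √51) = 12 - 4*√51 ≈ -16.566)
H*x = 0*(12 - 4*√51) = 0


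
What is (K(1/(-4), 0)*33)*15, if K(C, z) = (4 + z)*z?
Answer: 0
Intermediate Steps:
K(C, z) = z*(4 + z)
(K(1/(-4), 0)*33)*15 = ((0*(4 + 0))*33)*15 = ((0*4)*33)*15 = (0*33)*15 = 0*15 = 0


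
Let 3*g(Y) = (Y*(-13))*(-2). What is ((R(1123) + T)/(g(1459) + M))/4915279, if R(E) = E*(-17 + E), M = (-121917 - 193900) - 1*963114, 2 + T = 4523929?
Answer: -17297895/18672451866661 ≈ -9.2639e-7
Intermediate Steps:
T = 4523927 (T = -2 + 4523929 = 4523927)
g(Y) = 26*Y/3 (g(Y) = ((Y*(-13))*(-2))/3 = (-13*Y*(-2))/3 = (26*Y)/3 = 26*Y/3)
M = -1278931 (M = -315817 - 963114 = -1278931)
((R(1123) + T)/(g(1459) + M))/4915279 = ((1123*(-17 + 1123) + 4523927)/((26/3)*1459 - 1278931))/4915279 = ((1123*1106 + 4523927)/(37934/3 - 1278931))*(1/4915279) = ((1242038 + 4523927)/(-3798859/3))*(1/4915279) = (5765965*(-3/3798859))*(1/4915279) = -17297895/3798859*1/4915279 = -17297895/18672451866661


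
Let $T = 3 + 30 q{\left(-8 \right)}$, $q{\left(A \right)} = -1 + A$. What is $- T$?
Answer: $267$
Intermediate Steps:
$T = -267$ ($T = 3 + 30 \left(-1 - 8\right) = 3 + 30 \left(-9\right) = 3 - 270 = -267$)
$- T = \left(-1\right) \left(-267\right) = 267$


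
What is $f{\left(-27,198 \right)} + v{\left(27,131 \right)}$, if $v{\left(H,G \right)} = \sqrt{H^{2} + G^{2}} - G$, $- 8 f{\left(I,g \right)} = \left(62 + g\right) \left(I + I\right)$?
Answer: $1624 + \sqrt{17890} \approx 1757.8$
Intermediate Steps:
$f{\left(I,g \right)} = - \frac{I \left(62 + g\right)}{4}$ ($f{\left(I,g \right)} = - \frac{\left(62 + g\right) \left(I + I\right)}{8} = - \frac{\left(62 + g\right) 2 I}{8} = - \frac{2 I \left(62 + g\right)}{8} = - \frac{I \left(62 + g\right)}{4}$)
$v{\left(H,G \right)} = \sqrt{G^{2} + H^{2}} - G$
$f{\left(-27,198 \right)} + v{\left(27,131 \right)} = \left(- \frac{1}{4}\right) \left(-27\right) \left(62 + 198\right) + \left(\sqrt{131^{2} + 27^{2}} - 131\right) = \left(- \frac{1}{4}\right) \left(-27\right) 260 - \left(131 - \sqrt{17161 + 729}\right) = 1755 - \left(131 - \sqrt{17890}\right) = 1624 + \sqrt{17890}$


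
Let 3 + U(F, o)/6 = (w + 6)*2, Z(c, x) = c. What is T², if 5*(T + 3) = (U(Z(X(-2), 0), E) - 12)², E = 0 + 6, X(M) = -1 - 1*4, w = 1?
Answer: 8415801/25 ≈ 3.3663e+5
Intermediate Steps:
X(M) = -5 (X(M) = -1 - 4 = -5)
E = 6
U(F, o) = 66 (U(F, o) = -18 + 6*((1 + 6)*2) = -18 + 6*(7*2) = -18 + 6*14 = -18 + 84 = 66)
T = 2901/5 (T = -3 + (66 - 12)²/5 = -3 + (⅕)*54² = -3 + (⅕)*2916 = -3 + 2916/5 = 2901/5 ≈ 580.20)
T² = (2901/5)² = 8415801/25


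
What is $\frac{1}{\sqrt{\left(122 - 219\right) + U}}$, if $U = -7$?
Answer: $- \frac{i \sqrt{26}}{52} \approx - 0.098058 i$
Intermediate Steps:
$\frac{1}{\sqrt{\left(122 - 219\right) + U}} = \frac{1}{\sqrt{\left(122 - 219\right) - 7}} = \frac{1}{\sqrt{-97 - 7}} = \frac{1}{\sqrt{-104}} = \frac{1}{2 i \sqrt{26}} = - \frac{i \sqrt{26}}{52}$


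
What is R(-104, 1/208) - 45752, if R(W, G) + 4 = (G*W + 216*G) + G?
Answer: -9517135/208 ≈ -45755.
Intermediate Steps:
R(W, G) = -4 + 217*G + G*W (R(W, G) = -4 + ((G*W + 216*G) + G) = -4 + ((216*G + G*W) + G) = -4 + (217*G + G*W) = -4 + 217*G + G*W)
R(-104, 1/208) - 45752 = (-4 + 217/208 - 104/208) - 45752 = (-4 + 217*(1/208) + (1/208)*(-104)) - 45752 = (-4 + 217/208 - ½) - 45752 = -719/208 - 45752 = -9517135/208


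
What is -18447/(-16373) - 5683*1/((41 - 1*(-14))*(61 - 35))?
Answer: -66668549/23413390 ≈ -2.8475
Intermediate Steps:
-18447/(-16373) - 5683*1/((41 - 1*(-14))*(61 - 35)) = -18447*(-1/16373) - 5683*1/(26*(41 + 14)) = 18447/16373 - 5683/(55*26) = 18447/16373 - 5683/1430 = -66668549/23413390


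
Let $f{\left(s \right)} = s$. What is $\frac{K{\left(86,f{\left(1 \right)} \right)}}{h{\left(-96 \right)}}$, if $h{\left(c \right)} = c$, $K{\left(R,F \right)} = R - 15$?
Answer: $- \frac{71}{96} \approx -0.73958$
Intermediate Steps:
$K{\left(R,F \right)} = -15 + R$
$\frac{K{\left(86,f{\left(1 \right)} \right)}}{h{\left(-96 \right)}} = \frac{-15 + 86}{-96} = 71 \left(- \frac{1}{96}\right) = - \frac{71}{96}$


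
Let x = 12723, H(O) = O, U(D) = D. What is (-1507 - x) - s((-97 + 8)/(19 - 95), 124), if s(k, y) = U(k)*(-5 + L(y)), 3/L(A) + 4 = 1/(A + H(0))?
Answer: -178359739/12540 ≈ -14223.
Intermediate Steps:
L(A) = 3/(-4 + 1/A) (L(A) = 3/(-4 + 1/(A + 0)) = 3/(-4 + 1/A))
s(k, y) = k*(-5 - 3*y/(-1 + 4*y))
(-1507 - x) - s((-97 + 8)/(19 - 95), 124) = (-1507 - 1*12723) - (-97 + 8)/(19 - 95)*(5 - 23*124)/(-1 + 4*124) = (-1507 - 12723) - (-89/(-76))*(5 - 2852)/(-1 + 496) = -14230 - (-89*(-1/76))*(-2847)/495 = -14230 - 89*(-2847)/(76*495) = -14230 - 1*(-84461/12540) = -14230 + 84461/12540 = -178359739/12540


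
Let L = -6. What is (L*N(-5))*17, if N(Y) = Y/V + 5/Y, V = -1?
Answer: -408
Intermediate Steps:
N(Y) = -Y + 5/Y (N(Y) = Y/(-1) + 5/Y = Y*(-1) + 5/Y = -Y + 5/Y)
(L*N(-5))*17 = -6*(-1*(-5) + 5/(-5))*17 = -6*(5 + 5*(-⅕))*17 = -6*(5 - 1)*17 = -6*4*17 = -24*17 = -408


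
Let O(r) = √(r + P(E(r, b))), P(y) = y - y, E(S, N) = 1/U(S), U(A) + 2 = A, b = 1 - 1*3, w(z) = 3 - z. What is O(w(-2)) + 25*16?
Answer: 400 + √5 ≈ 402.24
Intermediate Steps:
b = -2 (b = 1 - 3 = -2)
U(A) = -2 + A
E(S, N) = 1/(-2 + S)
P(y) = 0
O(r) = √r (O(r) = √(r + 0) = √r)
O(w(-2)) + 25*16 = √(3 - 1*(-2)) + 25*16 = √(3 + 2) + 400 = √5 + 400 = 400 + √5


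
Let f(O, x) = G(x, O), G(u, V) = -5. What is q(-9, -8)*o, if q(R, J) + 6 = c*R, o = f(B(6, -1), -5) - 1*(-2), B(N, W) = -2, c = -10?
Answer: -252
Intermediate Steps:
f(O, x) = -5
o = -3 (o = -5 - 1*(-2) = -5 + 2 = -3)
q(R, J) = -6 - 10*R
q(-9, -8)*o = (-6 - 10*(-9))*(-3) = (-6 + 90)*(-3) = 84*(-3) = -252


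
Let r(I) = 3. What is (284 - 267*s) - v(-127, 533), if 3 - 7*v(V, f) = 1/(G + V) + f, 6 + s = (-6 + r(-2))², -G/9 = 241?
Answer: -7092345/16072 ≈ -441.29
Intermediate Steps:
G = -2169 (G = -9*241 = -2169)
s = 3 (s = -6 + (-6 + 3)² = -6 + (-3)² = -6 + 9 = 3)
v(V, f) = 3/7 - f/7 - 1/(7*(-2169 + V)) (v(V, f) = 3/7 - (1/(-2169 + V) + f)/7 = 3/7 - (f + 1/(-2169 + V))/7 = 3/7 + (-f/7 - 1/(7*(-2169 + V))) = 3/7 - f/7 - 1/(7*(-2169 + V)))
(284 - 267*s) - v(-127, 533) = (284 - 267*3) - (-6508 + 3*(-127) + 2169*533 - 1*(-127)*533)/(7*(-2169 - 127)) = (284 - 801) - (-6508 - 381 + 1156077 + 67691)/(7*(-2296)) = -517 - (-1)*1216879/(7*2296) = -517 - 1*(-1216879/16072) = -517 + 1216879/16072 = -7092345/16072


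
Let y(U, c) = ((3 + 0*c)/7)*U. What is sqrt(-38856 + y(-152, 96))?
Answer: 24*I*sqrt(3311)/7 ≈ 197.28*I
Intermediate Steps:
y(U, c) = 3*U/7 (y(U, c) = ((3 + 0)*(1/7))*U = (3*(1/7))*U = 3*U/7)
sqrt(-38856 + y(-152, 96)) = sqrt(-38856 + (3/7)*(-152)) = sqrt(-38856 - 456/7) = sqrt(-272448/7) = 24*I*sqrt(3311)/7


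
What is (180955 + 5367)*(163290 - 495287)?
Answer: -61858345034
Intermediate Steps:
(180955 + 5367)*(163290 - 495287) = 186322*(-331997) = -61858345034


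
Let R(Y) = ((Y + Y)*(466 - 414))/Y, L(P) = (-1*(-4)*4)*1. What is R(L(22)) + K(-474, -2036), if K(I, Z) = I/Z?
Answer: 106109/1018 ≈ 104.23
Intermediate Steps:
L(P) = 16 (L(P) = (4*4)*1 = 16*1 = 16)
R(Y) = 104 (R(Y) = ((2*Y)*52)/Y = (104*Y)/Y = 104)
R(L(22)) + K(-474, -2036) = 104 - 474/(-2036) = 104 - 474*(-1/2036) = 104 + 237/1018 = 106109/1018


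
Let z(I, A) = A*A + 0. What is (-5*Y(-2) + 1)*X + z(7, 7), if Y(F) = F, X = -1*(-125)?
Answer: 1424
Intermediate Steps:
X = 125
z(I, A) = A² (z(I, A) = A² + 0 = A²)
(-5*Y(-2) + 1)*X + z(7, 7) = (-5*(-2) + 1)*125 + 7² = (10 + 1)*125 + 49 = 11*125 + 49 = 1375 + 49 = 1424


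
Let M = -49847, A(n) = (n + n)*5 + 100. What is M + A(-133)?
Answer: -51077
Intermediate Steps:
A(n) = 100 + 10*n (A(n) = (2*n)*5 + 100 = 10*n + 100 = 100 + 10*n)
M + A(-133) = -49847 + (100 + 10*(-133)) = -49847 + (100 - 1330) = -49847 - 1230 = -51077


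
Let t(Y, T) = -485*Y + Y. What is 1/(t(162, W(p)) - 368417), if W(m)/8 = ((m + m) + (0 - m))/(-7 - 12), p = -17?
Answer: -1/446825 ≈ -2.2380e-6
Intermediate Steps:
W(m) = -8*m/19 (W(m) = 8*(((m + m) + (0 - m))/(-7 - 12)) = 8*((2*m - m)/(-19)) = 8*(m*(-1/19)) = 8*(-m/19) = -8*m/19)
t(Y, T) = -484*Y
1/(t(162, W(p)) - 368417) = 1/(-484*162 - 368417) = 1/(-78408 - 368417) = 1/(-446825) = -1/446825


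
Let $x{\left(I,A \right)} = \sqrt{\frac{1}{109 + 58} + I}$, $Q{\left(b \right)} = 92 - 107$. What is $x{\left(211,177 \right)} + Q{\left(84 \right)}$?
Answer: $-15 + \frac{\sqrt{5884746}}{167} \approx -0.47395$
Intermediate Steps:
$Q{\left(b \right)} = -15$
$x{\left(I,A \right)} = \sqrt{\frac{1}{167} + I}$
$x{\left(211,177 \right)} + Q{\left(84 \right)} = \frac{\sqrt{167 + 27889 \cdot 211}}{167} - 15 = \frac{\sqrt{167 + 5884579}}{167} - 15 = \frac{\sqrt{5884746}}{167} - 15 = -15 + \frac{\sqrt{5884746}}{167}$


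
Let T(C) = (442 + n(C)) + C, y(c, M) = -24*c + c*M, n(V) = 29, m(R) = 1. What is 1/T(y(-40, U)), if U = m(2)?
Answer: 1/1391 ≈ 0.00071891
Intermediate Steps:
U = 1
y(c, M) = -24*c + M*c
T(C) = 471 + C (T(C) = (442 + 29) + C = 471 + C)
1/T(y(-40, U)) = 1/(471 - 40*(-24 + 1)) = 1/(471 - 40*(-23)) = 1/(471 + 920) = 1/1391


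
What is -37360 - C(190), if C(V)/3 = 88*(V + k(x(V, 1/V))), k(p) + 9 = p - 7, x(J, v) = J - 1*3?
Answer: -132664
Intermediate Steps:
x(J, v) = -3 + J (x(J, v) = J - 3 = -3 + J)
k(p) = -16 + p (k(p) = -9 + (p - 7) = -9 + (-7 + p) = -16 + p)
C(V) = -5016 + 528*V (C(V) = 3*(88*(V + (-16 + (-3 + V)))) = 3*(88*(V + (-19 + V))) = 3*(88*(-19 + 2*V)) = 3*(-1672 + 176*V) = -5016 + 528*V)
-37360 - C(190) = -37360 - (-5016 + 528*190) = -37360 - (-5016 + 100320) = -37360 - 1*95304 = -37360 - 95304 = -132664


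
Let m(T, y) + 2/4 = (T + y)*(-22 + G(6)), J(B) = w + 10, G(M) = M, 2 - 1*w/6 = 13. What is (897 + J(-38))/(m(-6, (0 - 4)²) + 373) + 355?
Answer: 152557/425 ≈ 358.96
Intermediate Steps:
w = -66 (w = 12 - 6*13 = 12 - 78 = -66)
J(B) = -56 (J(B) = -66 + 10 = -56)
m(T, y) = -½ - 16*T - 16*y (m(T, y) = -½ + (T + y)*(-22 + 6) = -½ + (T + y)*(-16) = -½ + (-16*T - 16*y) = -½ - 16*T - 16*y)
(897 + J(-38))/(m(-6, (0 - 4)²) + 373) + 355 = (897 - 56)/((-½ - 16*(-6) - 16*(0 - 4)²) + 373) + 355 = 841/((-½ + 96 - 16*(-4)²) + 373) + 355 = 841/((-½ + 96 - 16*16) + 373) + 355 = 841/((-½ + 96 - 256) + 373) + 355 = 841/(-321/2 + 373) + 355 = 841/(425/2) + 355 = 841*(2/425) + 355 = 1682/425 + 355 = 152557/425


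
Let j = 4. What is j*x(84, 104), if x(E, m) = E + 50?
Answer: 536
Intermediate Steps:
x(E, m) = 50 + E
j*x(84, 104) = 4*(50 + 84) = 4*134 = 536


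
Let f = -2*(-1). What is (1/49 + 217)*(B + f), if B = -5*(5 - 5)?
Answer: 21268/49 ≈ 434.04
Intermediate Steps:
f = 2
B = 0 (B = -5*0 = 0)
(1/49 + 217)*(B + f) = (1/49 + 217)*(0 + 2) = (1/49 + 217)*2 = (10634/49)*2 = 21268/49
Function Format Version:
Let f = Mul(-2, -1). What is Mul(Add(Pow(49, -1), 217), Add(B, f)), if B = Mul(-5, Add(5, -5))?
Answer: Rational(21268, 49) ≈ 434.04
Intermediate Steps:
f = 2
B = 0 (B = Mul(-5, 0) = 0)
Mul(Add(Pow(49, -1), 217), Add(B, f)) = Mul(Add(Pow(49, -1), 217), Add(0, 2)) = Mul(Add(Rational(1, 49), 217), 2) = Mul(Rational(10634, 49), 2) = Rational(21268, 49)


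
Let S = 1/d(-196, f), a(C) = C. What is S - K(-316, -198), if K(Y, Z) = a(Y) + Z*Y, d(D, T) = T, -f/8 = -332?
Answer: -165341311/2656 ≈ -62252.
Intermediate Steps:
f = 2656 (f = -8*(-332) = 2656)
S = 1/2656 ≈ 0.00037651
K(Y, Z) = Y + Y*Z (K(Y, Z) = Y + Z*Y = Y + Y*Z)
S - K(-316, -198) = 1/2656 - (-316)*(1 - 198) = 1/2656 - (-316)*(-197) = 1/2656 - 1*62252 = 1/2656 - 62252 = -165341311/2656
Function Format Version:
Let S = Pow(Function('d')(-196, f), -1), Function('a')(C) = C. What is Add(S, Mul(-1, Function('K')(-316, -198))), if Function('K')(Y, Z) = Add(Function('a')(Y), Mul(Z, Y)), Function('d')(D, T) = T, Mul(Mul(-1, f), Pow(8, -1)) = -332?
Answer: Rational(-165341311, 2656) ≈ -62252.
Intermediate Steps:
f = 2656 (f = Mul(-8, -332) = 2656)
S = Rational(1, 2656) (S = Pow(2656, -1) = Rational(1, 2656) ≈ 0.00037651)
Function('K')(Y, Z) = Add(Y, Mul(Y, Z)) (Function('K')(Y, Z) = Add(Y, Mul(Z, Y)) = Add(Y, Mul(Y, Z)))
Add(S, Mul(-1, Function('K')(-316, -198))) = Add(Rational(1, 2656), Mul(-1, Mul(-316, Add(1, -198)))) = Add(Rational(1, 2656), Mul(-1, Mul(-316, -197))) = Add(Rational(1, 2656), Mul(-1, 62252)) = Add(Rational(1, 2656), -62252) = Rational(-165341311, 2656)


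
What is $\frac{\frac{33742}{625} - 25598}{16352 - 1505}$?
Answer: $- \frac{15965008}{9279375} \approx -1.7205$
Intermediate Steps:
$\frac{\frac{33742}{625} - 25598}{16352 - 1505} = \frac{33742 \cdot \frac{1}{625} - 25598}{14847} = \left(\frac{33742}{625} - 25598\right) \frac{1}{14847} = \left(- \frac{15965008}{625}\right) \frac{1}{14847} = - \frac{15965008}{9279375}$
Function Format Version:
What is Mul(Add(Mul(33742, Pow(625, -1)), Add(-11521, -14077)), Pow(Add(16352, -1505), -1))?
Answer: Rational(-15965008, 9279375) ≈ -1.7205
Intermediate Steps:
Mul(Add(Mul(33742, Pow(625, -1)), Add(-11521, -14077)), Pow(Add(16352, -1505), -1)) = Mul(Add(Mul(33742, Rational(1, 625)), -25598), Pow(14847, -1)) = Mul(Add(Rational(33742, 625), -25598), Rational(1, 14847)) = Mul(Rational(-15965008, 625), Rational(1, 14847)) = Rational(-15965008, 9279375)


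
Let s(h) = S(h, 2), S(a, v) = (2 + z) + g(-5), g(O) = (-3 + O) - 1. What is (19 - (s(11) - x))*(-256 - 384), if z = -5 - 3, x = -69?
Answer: 22400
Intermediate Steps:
g(O) = -4 + O
z = -8
S(a, v) = -15 (S(a, v) = (2 - 8) + (-4 - 5) = -6 - 9 = -15)
s(h) = -15
(19 - (s(11) - x))*(-256 - 384) = (19 - (-15 - 1*(-69)))*(-256 - 384) = (19 - (-15 + 69))*(-640) = (19 - 1*54)*(-640) = (19 - 54)*(-640) = -35*(-640) = 22400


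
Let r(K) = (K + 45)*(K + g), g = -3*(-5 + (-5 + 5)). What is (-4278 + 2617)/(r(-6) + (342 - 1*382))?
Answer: -1661/311 ≈ -5.3408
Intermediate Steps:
g = 15 (g = -3*(-5 + 0) = -3*(-5) = 15)
r(K) = (15 + K)*(45 + K) (r(K) = (K + 45)*(K + 15) = (45 + K)*(15 + K) = (15 + K)*(45 + K))
(-4278 + 2617)/(r(-6) + (342 - 1*382)) = (-4278 + 2617)/((675 + (-6)**2 + 60*(-6)) + (342 - 1*382)) = -1661/((675 + 36 - 360) + (342 - 382)) = -1661/(351 - 40) = -1661/311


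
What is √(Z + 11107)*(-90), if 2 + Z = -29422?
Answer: -90*I*√18317 ≈ -12181.0*I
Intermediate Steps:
Z = -29424 (Z = -2 - 29422 = -29424)
√(Z + 11107)*(-90) = √(-29424 + 11107)*(-90) = √(-18317)*(-90) = (I*√18317)*(-90) = -90*I*√18317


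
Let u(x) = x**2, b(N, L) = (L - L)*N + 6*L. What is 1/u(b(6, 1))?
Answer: 1/36 ≈ 0.027778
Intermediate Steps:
b(N, L) = 6*L (b(N, L) = 0*N + 6*L = 0 + 6*L = 6*L)
1/u(b(6, 1)) = 1/((6*1)**2) = 1/(6**2) = 1/36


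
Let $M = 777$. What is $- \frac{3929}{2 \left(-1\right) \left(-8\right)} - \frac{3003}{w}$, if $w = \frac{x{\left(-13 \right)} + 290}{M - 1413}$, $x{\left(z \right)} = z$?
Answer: $\frac{29470195}{4432} \approx 6649.4$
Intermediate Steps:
$w = - \frac{277}{636}$ ($w = \frac{-13 + 290}{777 - 1413} = \frac{277}{-636} = 277 \left(- \frac{1}{636}\right) = - \frac{277}{636} \approx -0.43553$)
$- \frac{3929}{2 \left(-1\right) \left(-8\right)} - \frac{3003}{w} = - \frac{3929}{2 \left(-1\right) \left(-8\right)} - \frac{3003}{- \frac{277}{636}} = - \frac{3929}{\left(-2\right) \left(-8\right)} - - \frac{1909908}{277} = - \frac{3929}{16} + \frac{1909908}{277} = \frac{29470195}{4432}$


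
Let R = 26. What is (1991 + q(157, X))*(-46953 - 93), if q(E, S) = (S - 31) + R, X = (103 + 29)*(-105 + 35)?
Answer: 341271684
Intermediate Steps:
X = -9240 (X = 132*(-70) = -9240)
q(E, S) = -5 + S (q(E, S) = (S - 31) + 26 = (-31 + S) + 26 = -5 + S)
(1991 + q(157, X))*(-46953 - 93) = (1991 + (-5 - 9240))*(-46953 - 93) = (1991 - 9245)*(-47046) = -7254*(-47046) = 341271684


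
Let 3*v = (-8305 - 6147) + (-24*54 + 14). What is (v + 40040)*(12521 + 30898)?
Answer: 1510778578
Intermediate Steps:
v = -15734/3 (v = ((-8305 - 6147) + (-24*54 + 14))/3 = (-14452 + (-1296 + 14))/3 = (-14452 - 1282)/3 = (⅓)*(-15734) = -15734/3 ≈ -5244.7)
(v + 40040)*(12521 + 30898) = (-15734/3 + 40040)*(12521 + 30898) = (104386/3)*43419 = 1510778578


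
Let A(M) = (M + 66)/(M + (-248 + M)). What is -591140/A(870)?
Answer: -110247610/117 ≈ -9.4229e+5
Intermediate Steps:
A(M) = (66 + M)/(-248 + 2*M)
-591140/A(870) = -591140*2*(-124 + 870)/(66 + 870) = -591140/((½)*936/746) = -591140/((½)*(1/746)*936) = -591140/234/373 = -591140*373/234 = -110247610/117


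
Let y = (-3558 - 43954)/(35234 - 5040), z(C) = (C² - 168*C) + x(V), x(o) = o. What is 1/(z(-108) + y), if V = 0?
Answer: 15097/449987620 ≈ 3.3550e-5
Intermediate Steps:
z(C) = C² - 168*C (z(C) = (C² - 168*C) + 0 = C² - 168*C)
y = -23756/15097 (y = -47512/30194 = -47512*1/30194 = -23756/15097 ≈ -1.5736)
1/(z(-108) + y) = 1/(-108*(-168 - 108) - 23756/15097) = 1/(-108*(-276) - 23756/15097) = 1/(29808 - 23756/15097) = 1/(449987620/15097) = 15097/449987620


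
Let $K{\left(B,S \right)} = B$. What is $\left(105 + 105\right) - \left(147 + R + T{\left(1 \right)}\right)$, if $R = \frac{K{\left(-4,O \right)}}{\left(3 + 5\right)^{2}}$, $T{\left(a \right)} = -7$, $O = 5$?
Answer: $\frac{1121}{16} \approx 70.063$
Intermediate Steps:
$R = - \frac{1}{16}$ ($R = - \frac{4}{\left(3 + 5\right)^{2}} = - \frac{4}{8^{2}} = - \frac{4}{64} = \left(-4\right) \frac{1}{64} = - \frac{1}{16} \approx -0.0625$)
$\left(105 + 105\right) - \left(147 + R + T{\left(1 \right)}\right) = \left(105 + 105\right) - \frac{2239}{16} = 210 - \frac{2239}{16} = \frac{1121}{16}$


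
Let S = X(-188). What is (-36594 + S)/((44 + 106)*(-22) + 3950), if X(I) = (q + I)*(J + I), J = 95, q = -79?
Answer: -11763/650 ≈ -18.097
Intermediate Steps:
X(I) = (-79 + I)*(95 + I)
S = 24831 (S = -7505 + (-188)² + 16*(-188) = -7505 + 35344 - 3008 = 24831)
(-36594 + S)/((44 + 106)*(-22) + 3950) = (-36594 + 24831)/((44 + 106)*(-22) + 3950) = -11763/(150*(-22) + 3950) = -11763/(-3300 + 3950) = -11763/650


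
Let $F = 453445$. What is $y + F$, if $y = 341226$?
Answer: $794671$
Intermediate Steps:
$y + F = 341226 + 453445 = 794671$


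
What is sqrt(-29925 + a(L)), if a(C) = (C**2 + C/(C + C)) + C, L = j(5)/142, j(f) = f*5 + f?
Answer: I*sqrt(603392458)/142 ≈ 172.99*I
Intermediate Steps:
j(f) = 6*f (j(f) = 5*f + f = 6*f)
L = 15/71 (L = (6*5)/142 = 30*(1/142) = 15/71 ≈ 0.21127)
a(C) = 1/2 + C + C**2 (a(C) = (C**2 + C/((2*C))) + C = (C**2 + (1/(2*C))*C) + C = (C**2 + 1/2) + C = (1/2 + C**2) + C = 1/2 + C + C**2)
sqrt(-29925 + a(L)) = sqrt(-29925 + (1/2 + 15/71 + (15/71)**2)) = sqrt(-29925 + (1/2 + 15/71 + 225/5041)) = sqrt(-29925 + 7621/10082) = sqrt(-301696229/10082) = I*sqrt(603392458)/142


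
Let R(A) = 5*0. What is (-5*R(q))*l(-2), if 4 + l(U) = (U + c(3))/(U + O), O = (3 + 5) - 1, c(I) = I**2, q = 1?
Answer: 0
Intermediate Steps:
O = 7 (O = 8 - 1 = 7)
R(A) = 0
l(U) = -4 + (9 + U)/(7 + U) (l(U) = -4 + (U + 3**2)/(U + 7) = -4 + (U + 9)/(7 + U) = -4 + (9 + U)/(7 + U))
(-5*R(q))*l(-2) = (-5*0)*((-19 - 3*(-2))/(7 - 2)) = 0*((-19 + 6)/5) = 0*((1/5)*(-13)) = 0*(-13/5) = 0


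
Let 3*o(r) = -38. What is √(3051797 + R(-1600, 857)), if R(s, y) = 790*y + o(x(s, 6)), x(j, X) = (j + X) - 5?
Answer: √33559329/3 ≈ 1931.0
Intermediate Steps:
x(j, X) = -5 + X + j (x(j, X) = (X + j) - 5 = -5 + X + j)
o(r) = -38/3 (o(r) = (⅓)*(-38) = -38/3)
R(s, y) = -38/3 + 790*y (R(s, y) = 790*y - 38/3 = -38/3 + 790*y)
√(3051797 + R(-1600, 857)) = √(3051797 + (-38/3 + 790*857)) = √(3051797 + (-38/3 + 677030)) = √(3051797 + 2031052/3) = √(11186443/3) = √33559329/3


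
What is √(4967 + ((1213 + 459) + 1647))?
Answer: √8286 ≈ 91.027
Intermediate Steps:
√(4967 + ((1213 + 459) + 1647)) = √(4967 + (1672 + 1647)) = √(4967 + 3319) = √8286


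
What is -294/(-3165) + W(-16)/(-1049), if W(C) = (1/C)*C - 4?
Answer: 105967/1106695 ≈ 0.095751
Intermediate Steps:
W(C) = -3 (W(C) = C/C - 4 = 1 - 4 = -3)
-294/(-3165) + W(-16)/(-1049) = -294/(-3165) - 3/(-1049) = -294*(-1/3165) - 3*(-1/1049) = 98/1055 + 3/1049 = 105967/1106695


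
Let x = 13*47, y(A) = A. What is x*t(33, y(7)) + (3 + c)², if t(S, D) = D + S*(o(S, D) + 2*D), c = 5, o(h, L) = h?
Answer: 952002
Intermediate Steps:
x = 611
t(S, D) = D + S*(S + 2*D)
x*t(33, y(7)) + (3 + c)² = 611*(7 + 33² + 2*7*33) + (3 + 5)² = 611*(7 + 1089 + 462) + 8² = 611*1558 + 64 = 951938 + 64 = 952002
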